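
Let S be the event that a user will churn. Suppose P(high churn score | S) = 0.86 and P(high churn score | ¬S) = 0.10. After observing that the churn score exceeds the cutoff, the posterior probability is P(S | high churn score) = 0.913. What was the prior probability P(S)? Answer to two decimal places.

Bayes' rule in odds form gives O(S|E) = O(S)·[P(E|S)/P(E|¬S)], hence O(S) = O(S|E)/LR.
Posterior odds = 0.913/(1−0.913) = 10.4943. LR = 0.86/0.10 = 8.6000.
Prior odds = 10.4943/8.6000 = 1.2203, so P(S) = 1.2203/(1+1.2203) ≈ 0.55.

P(S) = 0.55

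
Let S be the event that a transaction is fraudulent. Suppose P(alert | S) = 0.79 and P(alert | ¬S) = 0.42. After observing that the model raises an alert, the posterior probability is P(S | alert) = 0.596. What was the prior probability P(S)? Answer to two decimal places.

In odds form, posterior odds = prior odds × likelihood ratio, so prior odds = posterior odds ÷ LR.
Posterior odds = 0.596/(1−0.596) = 1.4752. LR = 0.79/0.42 = 1.8810.
Prior odds = 1.4752/1.8810 = 0.7843, so P(S) = 0.7843/(1+0.7843) ≈ 0.44.

P(S) = 0.44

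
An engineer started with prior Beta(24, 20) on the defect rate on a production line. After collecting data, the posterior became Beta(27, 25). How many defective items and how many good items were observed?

3 defective items and 5 good items

Beta is conjugate to the binomial likelihood: posterior = Beta(a+s, b+f).
Match parameters: s=27−24=3, f=25−20=5.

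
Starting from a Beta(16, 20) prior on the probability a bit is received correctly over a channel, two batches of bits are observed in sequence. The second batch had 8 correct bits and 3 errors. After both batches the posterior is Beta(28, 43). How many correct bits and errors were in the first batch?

4 correct bits and 20 errors

Because Beta–binomial updating is additive in the counts, the combined data contributed (α_post−α_prior, β_post−β_prior) successes and failures.
Total across both batches: 28−16=12 correct bits, 43−20=23 errors.
Subtract the second batch: 12−8=4 correct bits and 23−3=20 errors.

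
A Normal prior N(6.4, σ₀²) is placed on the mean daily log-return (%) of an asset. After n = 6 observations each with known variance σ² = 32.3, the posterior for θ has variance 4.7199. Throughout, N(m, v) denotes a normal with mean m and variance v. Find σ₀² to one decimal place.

σ₀² = 38.3

Posterior precision equals prior precision plus data precision: 1/σ_n² = 1/σ₀² + n/σ².
So 1/σ₀² = 1/4.7199 − 6/32.3 = 0.211869 − 0.185759 = 0.026110.
Hence σ₀² = 1/0.026110 ≈ 38.3.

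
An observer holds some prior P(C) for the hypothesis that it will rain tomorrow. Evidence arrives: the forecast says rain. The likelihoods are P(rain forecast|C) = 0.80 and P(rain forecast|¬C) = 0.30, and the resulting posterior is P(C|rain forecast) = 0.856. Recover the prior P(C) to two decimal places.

P(C) = 0.69

In odds form, posterior odds = prior odds × likelihood ratio, so prior odds = posterior odds ÷ LR.
Posterior odds = 0.856/(1−0.856) = 5.9444. LR = 0.80/0.30 = 2.6667.
Prior odds = 5.9444/2.6667 = 2.2291, so P(C) = 2.2291/(1+2.2291) ≈ 0.69.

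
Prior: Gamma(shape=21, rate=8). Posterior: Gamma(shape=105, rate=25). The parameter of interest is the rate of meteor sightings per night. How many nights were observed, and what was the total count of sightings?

Gamma–Poisson conjugacy: posterior shape = α + Σxᵢ, posterior rate = β + n.
Matching: Σxᵢ = 105 − 21 = 84 and n = 25 − 8 = 17.

n = 17 nights with total 84 sightings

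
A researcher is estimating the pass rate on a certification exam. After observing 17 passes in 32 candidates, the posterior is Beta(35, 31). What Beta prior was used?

Beta(18, 16)

Under Beta–binomial conjugacy the posterior parameters are (a+s, b+f).
So a = 35 − 17 = 18 and b = 31 − 15 = 16.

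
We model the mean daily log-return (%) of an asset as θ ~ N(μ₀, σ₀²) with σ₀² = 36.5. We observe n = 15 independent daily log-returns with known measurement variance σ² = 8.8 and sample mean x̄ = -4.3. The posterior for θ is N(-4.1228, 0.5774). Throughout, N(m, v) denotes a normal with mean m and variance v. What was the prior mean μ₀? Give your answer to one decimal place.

With known observation variance, the Normal–Normal posterior has precision τ_n = τ₀ + n/σ² and mean μ_n = (τ₀μ₀ + (n/σ²)x̄)/τ_n.
Here τ₀ = 1/36.5 = 0.027397 and τ_data = 15/8.8 = 1.704545, so τ_n = 1.731942.
Rearranging for μ₀: μ₀ = (μ_n·τ_n − τ_data·x̄)/τ₀ = (-4.1228·1.731942 − 1.704545·-4.3) / 0.027397 = 0.189093/0.027397 ≈ 6.9.

μ₀ = 6.9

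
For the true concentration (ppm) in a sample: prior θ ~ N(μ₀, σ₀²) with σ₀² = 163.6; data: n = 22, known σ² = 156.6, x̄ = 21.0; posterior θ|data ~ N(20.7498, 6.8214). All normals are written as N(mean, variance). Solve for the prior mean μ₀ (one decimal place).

μ₀ = 15.0

The posterior mean is a precision-weighted average: μ_n = (τ₀μ₀ + τ_data·x̄)/(τ₀+τ_data), with τ₀=1/σ₀² and τ_data=n/σ².
Here τ₀ = 1/163.6 = 0.006112 and τ_data = 22/156.6 = 0.140485, so τ_n = 0.146597.
Rearranging for μ₀: μ₀ = (μ_n·τ_n − τ_data·x̄)/τ₀ = (20.7498·0.146597 − 0.140485·21.0) / 0.006112 = 0.091673/0.006112 ≈ 15.0.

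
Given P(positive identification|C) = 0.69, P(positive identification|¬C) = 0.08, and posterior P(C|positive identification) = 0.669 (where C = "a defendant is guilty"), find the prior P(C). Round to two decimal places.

P(C) = 0.19

In odds form, posterior odds = prior odds × likelihood ratio, so prior odds = posterior odds ÷ LR.
Posterior odds = 0.669/(1−0.669) = 2.0211. LR = 0.69/0.08 = 8.6250.
Prior odds = 2.0211/8.6250 = 0.2343, so P(C) = 0.2343/(1+0.2343) ≈ 0.19.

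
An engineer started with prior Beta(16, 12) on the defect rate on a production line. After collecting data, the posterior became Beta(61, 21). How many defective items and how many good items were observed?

Under Beta–binomial conjugacy the posterior parameters are (a+s, b+f).
So s = 61 − 16 = 45 and f = 21 − 12 = 9.

45 defective items and 9 good items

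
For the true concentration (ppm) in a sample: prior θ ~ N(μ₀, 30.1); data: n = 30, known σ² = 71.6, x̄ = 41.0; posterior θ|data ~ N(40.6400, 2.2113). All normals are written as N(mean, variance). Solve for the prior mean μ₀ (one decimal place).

The posterior mean is a precision-weighted average: μ_n = (τ₀μ₀ + τ_data·x̄)/(τ₀+τ_data), with τ₀=1/σ₀² and τ_data=n/σ².
Here τ₀ = 1/30.1 = 0.033223 and τ_data = 30/71.6 = 0.418994, so τ_n = 0.452217.
Rearranging for μ₀: μ₀ = (μ_n·τ_n − τ_data·x̄)/τ₀ = (40.6400·0.452217 − 0.418994·41.0) / 0.033223 = 1.199345/0.033223 ≈ 36.1.

μ₀ = 36.1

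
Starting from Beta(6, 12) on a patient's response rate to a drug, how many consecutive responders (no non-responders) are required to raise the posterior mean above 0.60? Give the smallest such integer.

After k responders and 0 non-responders the posterior is Beta(6+k, 12), with mean (6+k)/(6+12+k).
Set (6+k)/(18+k) > 0.60 and solve: k > (0.60·18 − 6)/(1 − 0.60) = 12.000.
The smallest integer exceeding 12.000 is 13, and checking k=13: (19)/(31) = 0.6129 > 0.60.

k = 13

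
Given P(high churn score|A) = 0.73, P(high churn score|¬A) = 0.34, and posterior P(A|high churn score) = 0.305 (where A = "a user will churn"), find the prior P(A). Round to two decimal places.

P(A) = 0.17

In odds form, posterior odds = prior odds × likelihood ratio, so prior odds = posterior odds ÷ LR.
Posterior odds = 0.305/(1−0.305) = 0.4388. LR = 0.73/0.34 = 2.1471.
Prior odds = 0.4388/2.1471 = 0.2044, so P(A) = 0.2044/(1+0.2044) ≈ 0.17.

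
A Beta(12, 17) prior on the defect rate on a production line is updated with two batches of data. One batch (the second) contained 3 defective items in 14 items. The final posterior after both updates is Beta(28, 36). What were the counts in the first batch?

Because Beta–binomial updating is additive in the counts, the combined data contributed (α_post−α_prior, β_post−β_prior) successes and failures.
Total across both batches: 28−12=16 defective items, 36−17=19 good items.
Subtract the second batch: 16−3=13 defective items and 19−11=8 good items.

13 defective items and 8 good items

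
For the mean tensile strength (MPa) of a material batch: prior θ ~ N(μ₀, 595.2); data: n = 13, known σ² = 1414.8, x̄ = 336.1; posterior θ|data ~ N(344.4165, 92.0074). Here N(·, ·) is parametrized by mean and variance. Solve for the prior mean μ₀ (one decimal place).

μ₀ = 389.9

The posterior mean is a precision-weighted average: μ_n = (τ₀μ₀ + τ_data·x̄)/(τ₀+τ_data), with τ₀=1/σ₀² and τ_data=n/σ².
Here τ₀ = 1/595.2 = 0.001680 and τ_data = 13/1414.8 = 0.009189, so τ_n = 0.010869.
Rearranging for μ₀: μ₀ = (μ_n·τ_n − τ_data·x̄)/τ₀ = (344.4165·0.010869 − 0.009189·336.1) / 0.001680 = 0.655040/0.001680 ≈ 389.9.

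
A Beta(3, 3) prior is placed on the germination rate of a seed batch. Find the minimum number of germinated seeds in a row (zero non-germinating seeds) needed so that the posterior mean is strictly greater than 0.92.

k = 32

After k germinated seeds and 0 non-germinating seeds the posterior is Beta(3+k, 3), with mean (3+k)/(3+3+k).
Set (3+k)/(6+k) > 0.92 and solve: k > (0.92·6 − 3)/(1 − 0.92) = 31.500.
The smallest integer exceeding 31.500 is 32.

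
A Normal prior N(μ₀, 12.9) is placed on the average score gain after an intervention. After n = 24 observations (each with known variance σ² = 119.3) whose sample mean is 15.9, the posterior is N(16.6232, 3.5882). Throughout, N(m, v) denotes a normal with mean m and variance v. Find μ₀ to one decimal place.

μ₀ = 18.5

The posterior mean is a precision-weighted average: μ_n = (τ₀μ₀ + τ_data·x̄)/(τ₀+τ_data), with τ₀=1/σ₀² and τ_data=n/σ².
Here τ₀ = 1/12.9 = 0.077519 and τ_data = 24/119.3 = 0.201174, so τ_n = 0.278693.
Rearranging for μ₀: μ₀ = (μ_n·τ_n − τ_data·x̄)/τ₀ = (16.6232·0.278693 − 0.201174·15.9) / 0.077519 = 1.434103/0.077519 ≈ 18.5.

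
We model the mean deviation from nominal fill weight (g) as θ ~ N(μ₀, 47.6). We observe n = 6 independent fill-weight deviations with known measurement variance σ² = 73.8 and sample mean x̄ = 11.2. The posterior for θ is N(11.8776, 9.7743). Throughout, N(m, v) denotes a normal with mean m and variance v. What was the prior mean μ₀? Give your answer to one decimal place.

With known observation variance, the Normal–Normal posterior has precision τ_n = τ₀ + n/σ² and mean μ_n = (τ₀μ₀ + (n/σ²)x̄)/τ_n.
Here τ₀ = 1/47.6 = 0.021008 and τ_data = 6/73.8 = 0.081301, so τ_n = 0.102309.
Rearranging for μ₀: μ₀ = (μ_n·τ_n − τ_data·x̄)/τ₀ = (11.8776·0.102309 − 0.081301·11.2) / 0.021008 = 0.304614/0.021008 ≈ 14.5.

μ₀ = 14.5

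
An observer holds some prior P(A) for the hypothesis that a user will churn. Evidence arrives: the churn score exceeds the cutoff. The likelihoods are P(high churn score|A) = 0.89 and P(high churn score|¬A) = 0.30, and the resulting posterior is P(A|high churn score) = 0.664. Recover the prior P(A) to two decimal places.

In odds form, posterior odds = prior odds × likelihood ratio, so prior odds = posterior odds ÷ LR.
Posterior odds = 0.664/(1−0.664) = 1.9762. LR = 0.89/0.30 = 2.9667.
Prior odds = 1.9762/2.9667 = 0.6661, so P(A) = 0.6661/(1+0.6661) ≈ 0.40.

P(A) = 0.40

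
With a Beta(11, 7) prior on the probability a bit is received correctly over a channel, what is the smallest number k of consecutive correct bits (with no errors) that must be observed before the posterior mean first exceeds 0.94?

After k correct bits and 0 errors the posterior is Beta(11+k, 7), with mean (11+k)/(11+7+k).
Set (11+k)/(18+k) > 0.94 and solve: k > (0.94·18 − 11)/(1 − 0.94) = 98.667.
The smallest integer exceeding 98.667 is 99, and checking k=99: (110)/(117) = 0.9402 > 0.94.

k = 99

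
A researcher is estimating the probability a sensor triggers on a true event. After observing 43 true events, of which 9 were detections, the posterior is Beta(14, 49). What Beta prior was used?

A Beta(a, b) prior with s successes and f failures in binomial data gives a Beta(a+s, b+f) posterior.
Subtract the data counts: 14−9=5, 49−34=15.

Beta(5, 15)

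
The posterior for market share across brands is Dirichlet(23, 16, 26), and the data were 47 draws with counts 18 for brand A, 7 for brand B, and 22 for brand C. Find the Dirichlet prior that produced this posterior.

Dirichlet(5, 9, 4)

For a Dirichlet(α) prior with multinomial counts c, the posterior is Dirichlet(α + c) componentwise.
Subtract each count from the matching posterior parameter: 23−18=5, 16−7=9, 26−22=4.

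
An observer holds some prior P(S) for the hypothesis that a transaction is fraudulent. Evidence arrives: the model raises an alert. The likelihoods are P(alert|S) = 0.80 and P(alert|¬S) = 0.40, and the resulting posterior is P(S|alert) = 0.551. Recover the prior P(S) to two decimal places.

Bayes' rule in odds form gives O(S|E) = O(S)·[P(E|S)/P(E|¬S)], hence O(S) = O(S|E)/LR.
Posterior odds = 0.551/(1−0.551) = 1.2272. LR = 0.80/0.40 = 2.0000.
Prior odds = 1.2272/2.0000 = 0.6136, so P(S) = 0.6136/(1+0.6136) ≈ 0.38.

P(S) = 0.38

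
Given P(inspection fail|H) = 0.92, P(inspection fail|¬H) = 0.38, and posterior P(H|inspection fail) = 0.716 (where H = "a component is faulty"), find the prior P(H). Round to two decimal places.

P(H) = 0.51

Bayes' rule in odds form gives O(H|E) = O(H)·[P(E|H)/P(E|¬H)], hence O(H) = O(H|E)/LR.
Posterior odds = 0.716/(1−0.716) = 2.5211. LR = 0.92/0.38 = 2.4211.
Prior odds = 2.5211/2.4211 = 1.0413, so P(H) = 1.0413/(1+1.0413) ≈ 0.51.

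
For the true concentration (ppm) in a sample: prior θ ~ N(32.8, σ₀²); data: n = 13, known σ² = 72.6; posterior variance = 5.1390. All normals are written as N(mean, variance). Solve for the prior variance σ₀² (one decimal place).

σ₀² = 64.4

Posterior precision equals prior precision plus data precision: 1/σ_n² = 1/σ₀² + n/σ².
So 1/σ₀² = 1/5.1390 − 13/72.6 = 0.194590 − 0.179063 = 0.015527.
Hence σ₀² = 1/0.015527 ≈ 64.4.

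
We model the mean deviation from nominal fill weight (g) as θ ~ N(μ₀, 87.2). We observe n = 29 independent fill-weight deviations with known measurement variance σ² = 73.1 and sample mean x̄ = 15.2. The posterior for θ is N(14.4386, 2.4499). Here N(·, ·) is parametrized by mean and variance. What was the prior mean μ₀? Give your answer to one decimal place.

μ₀ = -11.9

The posterior mean is a precision-weighted average: μ_n = (τ₀μ₀ + τ_data·x̄)/(τ₀+τ_data), with τ₀=1/σ₀² and τ_data=n/σ².
Here τ₀ = 1/87.2 = 0.011468 and τ_data = 29/73.1 = 0.396717, so τ_n = 0.408185.
Rearranging for μ₀: μ₀ = (μ_n·τ_n − τ_data·x̄)/τ₀ = (14.4386·0.408185 − 0.396717·15.2) / 0.011468 = -0.136478/0.011468 ≈ -11.9.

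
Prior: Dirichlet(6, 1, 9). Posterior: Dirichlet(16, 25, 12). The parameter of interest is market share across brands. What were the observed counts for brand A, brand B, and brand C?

counts (10, 24, 3)

For a Dirichlet(α) prior with multinomial counts c, the posterior is Dirichlet(α + c) componentwise.
Counts are posterior − prior componentwise: 16−6=10, 25−1=24, 12−9=3.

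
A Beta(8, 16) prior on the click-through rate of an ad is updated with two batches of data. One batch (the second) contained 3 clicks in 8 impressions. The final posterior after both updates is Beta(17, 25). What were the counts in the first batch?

Because Beta–binomial updating is additive in the counts, the combined data contributed (α_post−α_prior, β_post−β_prior) successes and failures.
Total across both batches: 17−8=9 clicks, 25−16=9 non-clicks.
Subtract the second batch: 9−3=6 clicks and 9−5=4 non-clicks.

6 clicks and 4 non-clicks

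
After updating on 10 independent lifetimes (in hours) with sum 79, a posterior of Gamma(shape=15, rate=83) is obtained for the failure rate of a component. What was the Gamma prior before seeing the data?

Gamma(shape=5, rate=4)

For an exponential likelihood with a Gamma(α, β) prior on the rate, n observations with total T give posterior Gamma(α+n, β+T).
So α = 15 − 10 = 5 and β = 83 − 79 = 4.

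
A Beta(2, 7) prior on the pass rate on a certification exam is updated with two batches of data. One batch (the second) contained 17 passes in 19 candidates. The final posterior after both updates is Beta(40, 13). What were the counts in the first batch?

21 passes and 4 failures

Sequential conjugate updates are equivalent to a single update on the pooled data, so total successes = posterior α − prior α and total failures = posterior β − prior β.
Total across both batches: 40−2=38 passes, 13−7=6 failures.
Subtract the second batch: 38−17=21 passes and 6−2=4 failures.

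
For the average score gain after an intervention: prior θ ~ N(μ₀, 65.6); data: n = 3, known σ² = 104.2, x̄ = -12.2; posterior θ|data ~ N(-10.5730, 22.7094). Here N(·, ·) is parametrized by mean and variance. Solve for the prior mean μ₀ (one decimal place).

The posterior mean is a precision-weighted average: μ_n = (τ₀μ₀ + τ_data·x̄)/(τ₀+τ_data), with τ₀=1/σ₀² and τ_data=n/σ².
Here τ₀ = 1/65.6 = 0.015244 and τ_data = 3/104.2 = 0.028791, so τ_n = 0.044035.
Rearranging for μ₀: μ₀ = (μ_n·τ_n − τ_data·x̄)/τ₀ = (-10.5730·0.044035 − 0.028791·-12.2) / 0.015244 = -0.114332/0.015244 ≈ -7.5.

μ₀ = -7.5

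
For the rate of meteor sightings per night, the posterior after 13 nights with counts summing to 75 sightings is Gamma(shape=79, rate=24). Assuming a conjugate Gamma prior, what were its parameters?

Gamma–Poisson conjugacy: posterior shape = α + Σxᵢ, posterior rate = β + n.
So α = 79 − 75 = 4 and β = 24 − 13 = 11.

Gamma(shape=4, rate=11)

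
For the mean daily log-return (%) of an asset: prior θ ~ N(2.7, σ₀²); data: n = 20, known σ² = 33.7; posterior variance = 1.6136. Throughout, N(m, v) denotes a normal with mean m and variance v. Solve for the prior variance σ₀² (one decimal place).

σ₀² = 38.1

Posterior precision equals prior precision plus data precision: 1/σ_n² = 1/σ₀² + n/σ².
So 1/σ₀² = 1/1.6136 − 20/33.7 = 0.619732 − 0.593472 = 0.026260.
Hence σ₀² = 1/0.026260 ≈ 38.1.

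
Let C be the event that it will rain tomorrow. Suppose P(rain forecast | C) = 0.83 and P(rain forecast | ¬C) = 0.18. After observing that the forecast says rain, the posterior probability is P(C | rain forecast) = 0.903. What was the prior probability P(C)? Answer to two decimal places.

P(C) = 0.67

Bayes' rule in odds form gives O(C|E) = O(C)·[P(E|C)/P(E|¬C)], hence O(C) = O(C|E)/LR.
Posterior odds = 0.903/(1−0.903) = 9.3093. LR = 0.83/0.18 = 4.6111.
Prior odds = 9.3093/4.6111 = 2.0189, so P(C) = 2.0189/(1+2.0189) ≈ 0.67.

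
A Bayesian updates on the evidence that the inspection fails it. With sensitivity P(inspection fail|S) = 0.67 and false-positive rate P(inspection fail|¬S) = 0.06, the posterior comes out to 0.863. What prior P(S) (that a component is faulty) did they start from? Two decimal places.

P(S) = 0.36

In odds form, posterior odds = prior odds × likelihood ratio, so prior odds = posterior odds ÷ LR.
Posterior odds = 0.863/(1−0.863) = 6.2993. LR = 0.67/0.06 = 11.1667.
Prior odds = 6.2993/11.1667 = 0.5641, so P(S) = 0.5641/(1+0.5641) ≈ 0.36.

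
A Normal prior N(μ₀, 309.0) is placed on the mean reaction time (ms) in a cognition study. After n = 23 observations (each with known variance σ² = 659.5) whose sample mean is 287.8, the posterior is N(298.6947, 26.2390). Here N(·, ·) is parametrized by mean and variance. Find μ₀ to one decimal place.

μ₀ = 416.1

The posterior mean is a precision-weighted average: μ_n = (τ₀μ₀ + τ_data·x̄)/(τ₀+τ_data), with τ₀=1/σ₀² and τ_data=n/σ².
Here τ₀ = 1/309.0 = 0.003236 and τ_data = 23/659.5 = 0.034875, so τ_n = 0.038111.
Rearranging for μ₀: μ₀ = (μ_n·τ_n − τ_data·x̄)/τ₀ = (298.6947·0.038111 − 0.034875·287.8) / 0.003236 = 1.346529/0.003236 ≈ 416.1.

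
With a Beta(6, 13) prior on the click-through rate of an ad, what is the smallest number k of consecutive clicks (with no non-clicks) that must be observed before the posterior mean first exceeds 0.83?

After k clicks and 0 non-clicks the posterior is Beta(6+k, 13), with mean (6+k)/(6+13+k).
Set (6+k)/(19+k) > 0.83 and solve: k > (0.83·19 − 6)/(1 − 0.83) = 57.471.
The smallest integer exceeding 57.471 is 58.

k = 58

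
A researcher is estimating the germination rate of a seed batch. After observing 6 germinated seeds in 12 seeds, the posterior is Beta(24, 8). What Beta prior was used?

A Beta(a, b) prior with s successes and f failures in binomial data gives a Beta(a+s, b+f) posterior.
So a = 24 − 6 = 18 and b = 8 − 6 = 2.

Beta(18, 2)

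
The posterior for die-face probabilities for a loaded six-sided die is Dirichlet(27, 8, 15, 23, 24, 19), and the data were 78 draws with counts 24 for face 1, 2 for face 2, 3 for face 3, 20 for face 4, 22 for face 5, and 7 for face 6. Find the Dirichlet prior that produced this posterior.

For a Dirichlet(α) prior with multinomial counts c, the posterior is Dirichlet(α + c) componentwise.
Subtract each count from the matching posterior parameter: 27−24=3, 8−2=6, 15−3=12, 23−20=3, 24−22=2, 19−7=12.

Dirichlet(3, 6, 12, 3, 2, 12)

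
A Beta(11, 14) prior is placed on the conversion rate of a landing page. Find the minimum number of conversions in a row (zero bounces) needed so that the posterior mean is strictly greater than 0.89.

After k conversions and 0 bounces the posterior is Beta(11+k, 14), with mean (11+k)/(11+14+k).
Set (11+k)/(25+k) > 0.89 and solve: k > (0.89·25 − 11)/(1 − 0.89) = 102.273.
The smallest integer exceeding 102.273 is 103.

k = 103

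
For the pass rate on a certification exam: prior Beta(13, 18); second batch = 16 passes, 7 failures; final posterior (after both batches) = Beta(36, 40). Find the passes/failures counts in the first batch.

Because Beta–binomial updating is additive in the counts, the combined data contributed (α_post−α_prior, β_post−β_prior) successes and failures.
Total across both batches: 36−13=23 passes, 40−18=22 failures.
Subtract the second batch: 23−16=7 passes and 22−7=15 failures.

7 passes and 15 failures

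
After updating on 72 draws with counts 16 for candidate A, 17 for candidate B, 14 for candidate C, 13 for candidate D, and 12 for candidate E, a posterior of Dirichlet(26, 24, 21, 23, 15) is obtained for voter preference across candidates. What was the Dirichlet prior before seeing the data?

Dirichlet(10, 7, 7, 10, 3)

For a Dirichlet(α) prior with multinomial counts c, the posterior is Dirichlet(α + c) componentwise.
Subtract each count from the matching posterior parameter: 26−16=10, 24−17=7, 21−14=7, 23−13=10, 15−12=3.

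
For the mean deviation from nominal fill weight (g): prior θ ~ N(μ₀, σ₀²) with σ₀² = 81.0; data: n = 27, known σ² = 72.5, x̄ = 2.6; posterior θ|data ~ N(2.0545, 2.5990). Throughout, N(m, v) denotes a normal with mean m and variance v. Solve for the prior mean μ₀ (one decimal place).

μ₀ = -14.4

The posterior mean is a precision-weighted average: μ_n = (τ₀μ₀ + τ_data·x̄)/(τ₀+τ_data), with τ₀=1/σ₀² and τ_data=n/σ².
Here τ₀ = 1/81.0 = 0.012346 and τ_data = 27/72.5 = 0.372414, so τ_n = 0.384760.
Rearranging for μ₀: μ₀ = (μ_n·τ_n − τ_data·x̄)/τ₀ = (2.0545·0.384760 − 0.372414·2.6) / 0.012346 = -0.177787/0.012346 ≈ -14.4.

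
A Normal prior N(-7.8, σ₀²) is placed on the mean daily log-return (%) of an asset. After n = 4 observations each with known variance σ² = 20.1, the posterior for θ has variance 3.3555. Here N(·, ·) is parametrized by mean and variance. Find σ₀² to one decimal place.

σ₀² = 10.1

Posterior precision equals prior precision plus data precision: 1/σ_n² = 1/σ₀² + n/σ².
So 1/σ₀² = 1/3.3555 − 4/20.1 = 0.298018 − 0.199005 = 0.099013.
Hence σ₀² = 1/0.099013 ≈ 10.1.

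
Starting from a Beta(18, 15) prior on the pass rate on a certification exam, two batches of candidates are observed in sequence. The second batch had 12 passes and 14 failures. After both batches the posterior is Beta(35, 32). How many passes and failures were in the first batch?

Because Beta–binomial updating is additive in the counts, the combined data contributed (α_post−α_prior, β_post−β_prior) successes and failures.
Total across both batches: 35−18=17 passes, 32−15=17 failures.
Subtract the second batch: 17−12=5 passes and 17−14=3 failures.

5 passes and 3 failures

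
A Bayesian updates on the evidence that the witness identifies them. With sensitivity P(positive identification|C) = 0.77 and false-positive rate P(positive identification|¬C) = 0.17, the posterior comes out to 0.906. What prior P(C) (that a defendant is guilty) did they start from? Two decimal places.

P(C) = 0.68

In odds form, posterior odds = prior odds × likelihood ratio, so prior odds = posterior odds ÷ LR.
Posterior odds = 0.906/(1−0.906) = 9.6383. LR = 0.77/0.17 = 4.5294.
Prior odds = 9.6383/4.5294 = 2.1279, so P(C) = 2.1279/(1+2.1279) ≈ 0.68.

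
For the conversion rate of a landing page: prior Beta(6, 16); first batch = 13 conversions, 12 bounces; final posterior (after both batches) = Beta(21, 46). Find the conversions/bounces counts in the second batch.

2 conversions and 18 bounces

Sequential conjugate updates are equivalent to a single update on the pooled data, so total successes = posterior α − prior α and total failures = posterior β − prior β.
Total across both batches: 21−6=15 conversions, 46−16=30 bounces.
Subtract the first batch: 15−13=2 conversions and 30−12=18 bounces.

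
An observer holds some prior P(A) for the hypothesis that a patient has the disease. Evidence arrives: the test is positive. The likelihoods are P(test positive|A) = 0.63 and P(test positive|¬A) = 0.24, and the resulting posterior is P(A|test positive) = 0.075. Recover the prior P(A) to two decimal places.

In odds form, posterior odds = prior odds × likelihood ratio, so prior odds = posterior odds ÷ LR.
Posterior odds = 0.075/(1−0.075) = 0.0811. LR = 0.63/0.24 = 2.6250.
Prior odds = 0.0811/2.6250 = 0.0309, so P(A) = 0.0309/(1+0.0309) ≈ 0.03.

P(A) = 0.03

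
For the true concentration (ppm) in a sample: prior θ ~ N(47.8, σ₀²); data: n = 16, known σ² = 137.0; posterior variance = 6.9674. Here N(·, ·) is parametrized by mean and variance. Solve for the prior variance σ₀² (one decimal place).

σ₀² = 37.4

For the Normal–Normal model with known σ², precisions add: τ_n = τ₀ + n/σ².
So 1/σ₀² = 1/6.9674 − 16/137.0 = 0.143526 − 0.116788 = 0.026738.
Hence σ₀² = 1/0.026738 ≈ 37.4.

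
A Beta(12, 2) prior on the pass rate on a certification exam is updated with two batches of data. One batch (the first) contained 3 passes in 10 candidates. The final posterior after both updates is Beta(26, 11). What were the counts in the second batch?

11 passes and 2 failures

Because Beta–binomial updating is additive in the counts, the combined data contributed (α_post−α_prior, β_post−β_prior) successes and failures.
Total across both batches: 26−12=14 passes, 11−2=9 failures.
Subtract the first batch: 14−3=11 passes and 9−7=2 failures.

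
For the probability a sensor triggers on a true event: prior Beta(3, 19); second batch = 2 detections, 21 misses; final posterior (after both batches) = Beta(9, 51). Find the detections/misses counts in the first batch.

4 detections and 11 misses

Sequential conjugate updates are equivalent to a single update on the pooled data, so total successes = posterior α − prior α and total failures = posterior β − prior β.
Total across both batches: 9−3=6 detections, 51−19=32 misses.
Subtract the second batch: 6−2=4 detections and 32−21=11 misses.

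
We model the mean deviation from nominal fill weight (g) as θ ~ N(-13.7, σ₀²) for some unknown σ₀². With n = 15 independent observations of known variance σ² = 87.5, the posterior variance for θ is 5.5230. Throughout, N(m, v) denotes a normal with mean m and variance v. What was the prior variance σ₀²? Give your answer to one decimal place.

Posterior precision equals prior precision plus data precision: 1/σ_n² = 1/σ₀² + n/σ².
So 1/σ₀² = 1/5.5230 − 15/87.5 = 0.181061 − 0.171429 = 0.009632.
Hence σ₀² = 1/0.009632 ≈ 103.8.

σ₀² = 103.8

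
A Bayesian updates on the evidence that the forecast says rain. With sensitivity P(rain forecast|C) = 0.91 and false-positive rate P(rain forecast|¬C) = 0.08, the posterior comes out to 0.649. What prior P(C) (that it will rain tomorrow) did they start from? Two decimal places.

P(C) = 0.14

In odds form, posterior odds = prior odds × likelihood ratio, so prior odds = posterior odds ÷ LR.
Posterior odds = 0.649/(1−0.649) = 1.8490. LR = 0.91/0.08 = 11.3750.
Prior odds = 1.8490/11.3750 = 0.1625, so P(C) = 0.1625/(1+0.1625) ≈ 0.14.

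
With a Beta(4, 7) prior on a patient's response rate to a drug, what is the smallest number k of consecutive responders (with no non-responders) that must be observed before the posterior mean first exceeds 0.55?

After k responders and 0 non-responders the posterior is Beta(4+k, 7), with mean (4+k)/(4+7+k).
Set (4+k)/(11+k) > 0.55 and solve: k > (0.55·11 − 4)/(1 − 0.55) = 4.556.
The smallest integer exceeding 4.556 is 5.

k = 5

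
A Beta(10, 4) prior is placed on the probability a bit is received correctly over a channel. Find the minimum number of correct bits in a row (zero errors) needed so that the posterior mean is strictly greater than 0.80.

k = 7

After k correct bits and 0 errors the posterior is Beta(10+k, 4), with mean (10+k)/(10+4+k).
Set (10+k)/(14+k) > 0.80 and solve: k > (0.80·14 − 10)/(1 − 0.80) = 6.000.
The smallest integer exceeding 6.000 is 7, and checking k=7: (17)/(21) = 0.8095 > 0.80.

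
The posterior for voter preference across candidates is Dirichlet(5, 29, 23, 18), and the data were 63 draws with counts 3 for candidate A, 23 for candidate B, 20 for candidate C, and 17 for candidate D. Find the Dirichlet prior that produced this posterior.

For a Dirichlet(α) prior with multinomial counts c, the posterior is Dirichlet(α + c) componentwise.
Subtract each count from the matching posterior parameter: 5−3=2, 29−23=6, 23−20=3, 18−17=1.

Dirichlet(2, 6, 3, 1)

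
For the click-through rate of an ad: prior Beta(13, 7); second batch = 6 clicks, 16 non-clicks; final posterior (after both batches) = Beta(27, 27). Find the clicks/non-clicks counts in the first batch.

8 clicks and 4 non-clicks

Because Beta–binomial updating is additive in the counts, the combined data contributed (α_post−α_prior, β_post−β_prior) successes and failures.
Total across both batches: 27−13=14 clicks, 27−7=20 non-clicks.
Subtract the second batch: 14−6=8 clicks and 20−16=4 non-clicks.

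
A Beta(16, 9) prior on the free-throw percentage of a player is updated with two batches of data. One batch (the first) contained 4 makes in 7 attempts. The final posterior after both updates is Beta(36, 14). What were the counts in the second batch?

16 makes and 2 misses

Because Beta–binomial updating is additive in the counts, the combined data contributed (α_post−α_prior, β_post−β_prior) successes and failures.
Total across both batches: 36−16=20 makes, 14−9=5 misses.
Subtract the first batch: 20−4=16 makes and 5−3=2 misses.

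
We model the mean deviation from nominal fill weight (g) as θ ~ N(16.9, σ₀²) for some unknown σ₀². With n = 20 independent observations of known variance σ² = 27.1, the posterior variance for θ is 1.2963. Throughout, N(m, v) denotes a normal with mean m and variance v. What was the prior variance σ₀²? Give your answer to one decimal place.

σ₀² = 29.9

Posterior precision equals prior precision plus data precision: 1/σ_n² = 1/σ₀² + n/σ².
So 1/σ₀² = 1/1.2963 − 20/27.1 = 0.771426 − 0.738007 = 0.033419.
Hence σ₀² = 1/0.033419 ≈ 29.9.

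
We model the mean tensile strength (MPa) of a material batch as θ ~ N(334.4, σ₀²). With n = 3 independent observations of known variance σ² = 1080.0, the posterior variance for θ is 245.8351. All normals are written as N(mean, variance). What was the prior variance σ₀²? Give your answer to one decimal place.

Posterior precision equals prior precision plus data precision: 1/σ_n² = 1/σ₀² + n/σ².
So 1/σ₀² = 1/245.8351 − 3/1080.0 = 0.004068 − 0.002778 = 0.001290.
Hence σ₀² = 1/0.001290 ≈ 775.2.

σ₀² = 775.2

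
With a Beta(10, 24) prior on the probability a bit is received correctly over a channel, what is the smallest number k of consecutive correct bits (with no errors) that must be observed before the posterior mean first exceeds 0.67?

After k correct bits and 0 errors the posterior is Beta(10+k, 24), with mean (10+k)/(10+24+k).
Set (10+k)/(34+k) > 0.67 and solve: k > (0.67·34 − 10)/(1 − 0.67) = 38.727.
The smallest integer exceeding 38.727 is 39.

k = 39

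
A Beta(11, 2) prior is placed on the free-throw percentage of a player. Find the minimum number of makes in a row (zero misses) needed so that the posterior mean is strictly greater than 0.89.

After k makes and 0 misses the posterior is Beta(11+k, 2), with mean (11+k)/(11+2+k).
Set (11+k)/(13+k) > 0.89 and solve: k > (0.89·13 − 11)/(1 − 0.89) = 5.182.
The smallest integer exceeding 5.182 is 6.

k = 6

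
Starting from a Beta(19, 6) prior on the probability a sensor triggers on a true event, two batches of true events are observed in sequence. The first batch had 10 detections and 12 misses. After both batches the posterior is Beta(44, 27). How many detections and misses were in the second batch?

Because Beta–binomial updating is additive in the counts, the combined data contributed (α_post−α_prior, β_post−β_prior) successes and failures.
Total across both batches: 44−19=25 detections, 27−6=21 misses.
Subtract the first batch: 25−10=15 detections and 21−12=9 misses.

15 detections and 9 misses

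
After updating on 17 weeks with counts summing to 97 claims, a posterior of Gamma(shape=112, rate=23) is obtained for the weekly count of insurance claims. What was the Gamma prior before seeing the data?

Gamma(shape=15, rate=6)

Gamma–Poisson conjugacy: posterior shape = α + Σxᵢ, posterior rate = β + n.
So α = 112 − 97 = 15 and β = 23 − 17 = 6.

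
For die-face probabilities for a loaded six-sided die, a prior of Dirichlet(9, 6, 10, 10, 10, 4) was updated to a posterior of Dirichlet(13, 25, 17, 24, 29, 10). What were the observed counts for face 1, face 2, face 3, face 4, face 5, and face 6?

counts (4, 19, 7, 14, 19, 6)

For a Dirichlet(α) prior with multinomial counts c, the posterior is Dirichlet(α + c) componentwise.
Counts are posterior − prior componentwise: 13−9=4, 25−6=19, 17−10=7, 24−10=14, 29−10=19, 10−4=6.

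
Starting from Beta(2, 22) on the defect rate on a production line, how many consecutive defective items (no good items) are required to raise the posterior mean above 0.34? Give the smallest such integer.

k = 10

After k defective items and 0 good items the posterior is Beta(2+k, 22), with mean (2+k)/(2+22+k).
Set (2+k)/(24+k) > 0.34 and solve: k > (0.34·24 − 2)/(1 − 0.34) = 9.333.
The smallest integer exceeding 9.333 is 10, and checking k=10: (12)/(34) = 0.3529 > 0.34.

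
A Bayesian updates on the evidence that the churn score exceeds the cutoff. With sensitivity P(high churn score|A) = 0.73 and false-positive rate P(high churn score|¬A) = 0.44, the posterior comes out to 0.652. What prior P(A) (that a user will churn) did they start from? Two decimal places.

P(A) = 0.53

In odds form, posterior odds = prior odds × likelihood ratio, so prior odds = posterior odds ÷ LR.
Posterior odds = 0.652/(1−0.652) = 1.8736. LR = 0.73/0.44 = 1.6591.
Prior odds = 1.8736/1.6591 = 1.1293, so P(A) = 1.1293/(1+1.1293) ≈ 0.53.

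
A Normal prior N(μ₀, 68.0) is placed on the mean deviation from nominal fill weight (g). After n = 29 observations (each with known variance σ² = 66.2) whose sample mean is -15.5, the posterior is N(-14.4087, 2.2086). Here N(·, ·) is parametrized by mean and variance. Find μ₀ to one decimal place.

The posterior mean is a precision-weighted average: μ_n = (τ₀μ₀ + τ_data·x̄)/(τ₀+τ_data), with τ₀=1/σ₀² and τ_data=n/σ².
Here τ₀ = 1/68.0 = 0.014706 and τ_data = 29/66.2 = 0.438066, so τ_n = 0.452772.
Rearranging for μ₀: μ₀ = (μ_n·τ_n − τ_data·x̄)/τ₀ = (-14.4087·0.452772 − 0.438066·-15.5) / 0.014706 = 0.266167/0.014706 ≈ 18.1.

μ₀ = 18.1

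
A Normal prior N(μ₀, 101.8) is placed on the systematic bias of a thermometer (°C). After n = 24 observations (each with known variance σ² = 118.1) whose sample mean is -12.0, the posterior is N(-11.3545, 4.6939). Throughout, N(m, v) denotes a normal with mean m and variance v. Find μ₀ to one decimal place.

μ₀ = 2.0

The posterior mean is a precision-weighted average: μ_n = (τ₀μ₀ + τ_data·x̄)/(τ₀+τ_data), with τ₀=1/σ₀² and τ_data=n/σ².
Here τ₀ = 1/101.8 = 0.009823 and τ_data = 24/118.1 = 0.203218, so τ_n = 0.213041.
Rearranging for μ₀: μ₀ = (μ_n·τ_n − τ_data·x̄)/τ₀ = (-11.3545·0.213041 − 0.203218·-12.0) / 0.009823 = 0.019642/0.009823 ≈ 2.0.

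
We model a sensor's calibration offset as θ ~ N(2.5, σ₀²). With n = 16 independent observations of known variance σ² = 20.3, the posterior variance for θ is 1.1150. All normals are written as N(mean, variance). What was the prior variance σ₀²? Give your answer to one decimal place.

Posterior precision equals prior precision plus data precision: 1/σ_n² = 1/σ₀² + n/σ².
So 1/σ₀² = 1/1.1150 − 16/20.3 = 0.896861 − 0.788177 = 0.108684.
Hence σ₀² = 1/0.108684 ≈ 9.2.

σ₀² = 9.2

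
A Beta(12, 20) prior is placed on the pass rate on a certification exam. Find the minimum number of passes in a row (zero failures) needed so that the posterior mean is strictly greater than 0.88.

k = 135

After k passes and 0 failures the posterior is Beta(12+k, 20), with mean (12+k)/(12+20+k).
Set (12+k)/(32+k) > 0.88 and solve: k > (0.88·32 − 12)/(1 − 0.88) = 134.667.
The smallest integer exceeding 134.667 is 135.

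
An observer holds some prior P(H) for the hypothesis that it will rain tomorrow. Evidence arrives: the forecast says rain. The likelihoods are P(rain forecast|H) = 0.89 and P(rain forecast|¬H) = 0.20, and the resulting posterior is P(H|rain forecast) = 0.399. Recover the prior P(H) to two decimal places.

In odds form, posterior odds = prior odds × likelihood ratio, so prior odds = posterior odds ÷ LR.
Posterior odds = 0.399/(1−0.399) = 0.6639. LR = 0.89/0.20 = 4.4500.
Prior odds = 0.6639/4.4500 = 0.1492, so P(H) = 0.1492/(1+0.1492) ≈ 0.13.

P(H) = 0.13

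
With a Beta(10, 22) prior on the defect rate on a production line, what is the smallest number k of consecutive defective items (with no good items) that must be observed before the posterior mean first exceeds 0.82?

k = 91

After k defective items and 0 good items the posterior is Beta(10+k, 22), with mean (10+k)/(10+22+k).
Set (10+k)/(32+k) > 0.82 and solve: k > (0.82·32 − 10)/(1 − 0.82) = 90.222.
The smallest integer exceeding 90.222 is 91.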